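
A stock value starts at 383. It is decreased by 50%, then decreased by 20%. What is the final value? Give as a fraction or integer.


Start: 383
Step 1: decrease by 50% => multiply by 50/100
  383 * 50/100 = 383/2
Step 2: decrease by 20% => multiply by 80/100
  383/2 * 80/100 = 766/5
Final value = 766/5

766/5


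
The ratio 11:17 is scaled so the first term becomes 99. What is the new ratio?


Original ratio: 11:17
First term target: 99
Scale factor = 99 / 11 = 9
Multiply second term: 17 * 9 = 153
Equivalent ratio = 99:153

99:153


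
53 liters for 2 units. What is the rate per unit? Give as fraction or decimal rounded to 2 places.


Total liters = 53
Number of units = 2
Unit rate = 53 / 2
= 26.50 liters per unit

26.50


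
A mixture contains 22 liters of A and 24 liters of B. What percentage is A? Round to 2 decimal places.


Volume of A = 22 L
Volume of B = 24 L
Total volume = 22 + 24 = 46 L
Percentage of A = (22/46) * 100
= 47.83%

47.83


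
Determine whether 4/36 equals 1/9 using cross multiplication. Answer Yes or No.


Cross multiply to check 4/36 = 1/9
Left cross product: 4 * 9 = 36
Right cross product: 36 * 1 = 36
36 = 36
Equal, so proportions match => Yes

Yes


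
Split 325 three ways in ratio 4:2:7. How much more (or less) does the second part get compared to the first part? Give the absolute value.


Total parts = 4 + 2 + 7 = 13
Value per part = 325 / 13 = 25
Shares: 4*25=100, 2*25=50, 7*25=175
Second share = 50, first share = 100
Difference = |50 - 100| = 50

50


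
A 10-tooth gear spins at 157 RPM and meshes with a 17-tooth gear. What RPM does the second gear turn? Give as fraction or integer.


Gear ratio: teeth_A * RPM_A = teeth_B * RPM_B
10 * 157 = 17 * RPM_B
1570 = 17 * RPM_B
RPM_B = 1570 / 17
RPM_B = 1570/17

1570/17


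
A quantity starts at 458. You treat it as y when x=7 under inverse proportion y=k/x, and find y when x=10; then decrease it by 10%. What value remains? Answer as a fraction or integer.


Start with 458.
Step 1: Inverse prop: k = (458)*7; new y = k/10 = 458*7/10 = 1603/5
Step 2: Decrease by 10%: 1603/5 * 90/100 = 14427/50
Final result = 14427/50

14427/50


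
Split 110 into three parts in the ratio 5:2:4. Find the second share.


Ratio = 5:2:4
Total parts = 5 + 2 + 4 = 11
Value per part = 110 / 11 = 10
First share = 5 * 10 = 50
Middle share = 2 * 10 = 20
Third share = 4 * 10 = 40

20


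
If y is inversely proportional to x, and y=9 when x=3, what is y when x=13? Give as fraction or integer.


Inverse proportion: y = k/x
Find k: k = 3 * 9 = 27
Compute y at x=13: y = 27/13
y = 27/13

27/13


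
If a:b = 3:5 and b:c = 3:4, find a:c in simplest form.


Given a:b = 3:5 and b:c = 3:4
Make b consistent. Multiply first ratio by 3: a:b = 9:15
Multiply second ratio by 5: b:c = 15:20
Now b = 15 in both, so a:b:c = 9:15:20
Therefore a:c = 9:20
Simplify by GCD: a:c = 9:20

9:20


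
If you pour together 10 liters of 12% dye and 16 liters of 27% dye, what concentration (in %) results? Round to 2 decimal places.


Solute in mixture 1 = 12% of 10 L = 10*12/100 = 6/5 L
Solute in mixture 2 = 27% of 16 L = 16*27/100 = 108/25 L
Total solute = 6/5 + 108/25 = 138/25 L
Total volume = 10 + 16 = 26 L
Final concentration = 138/25/26 * 100 = 21.23%

21.23


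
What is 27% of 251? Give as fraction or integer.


Compute 27% of 251
Convert percentage: 27% = 27/100
Multiply: 251 * 27/100
= 6777/100
= 6777/100

6777/100


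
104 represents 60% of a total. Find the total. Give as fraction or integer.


Given: 104 is 60% of the whole
Set up: 104 = 60/100 * whole
whole = 104 * 100 / 60
whole = 10400 / 60
whole = 520/3

520/3


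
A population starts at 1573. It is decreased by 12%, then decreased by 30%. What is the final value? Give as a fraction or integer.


Start: 1573
Step 1: decrease by 12% => multiply by 88/100
  1573 * 88/100 = 34606/25
Step 2: decrease by 30% => multiply by 70/100
  34606/25 * 70/100 = 121121/125
Final value = 121121/125

121121/125


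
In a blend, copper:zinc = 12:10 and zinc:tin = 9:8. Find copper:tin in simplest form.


Given a:b = 12:10 and b:c = 9:8
Make b consistent. Multiply first ratio by 9: a:b = 108:90
Multiply second ratio by 10: b:c = 90:80
Now b = 90 in both, so a:b:c = 108:90:80
Therefore a:c = 108:80
Simplify by GCD: a:c = 27:20

27:20


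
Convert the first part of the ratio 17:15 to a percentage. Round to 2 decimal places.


Total parts = 17 + 15 = 32
First part fraction = 17/32
Percentage = (17/32) * 100
= 0.53125 * 100
= 53.13%

53.13


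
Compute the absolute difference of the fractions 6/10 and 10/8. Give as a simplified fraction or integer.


Simplify: 6/10 = 3/5 and 10/8 = 5/4
Find common denominator: LCD = 20
Convert: 12/20 and 25/20
Difference = |12 - 25|/20 = 13/20
Simplified = 13/20

13/20


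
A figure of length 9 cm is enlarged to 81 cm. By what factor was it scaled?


Original length = 9 cm
Scaled length = 81 cm
Scale factor = 81 / 9
= 9

9


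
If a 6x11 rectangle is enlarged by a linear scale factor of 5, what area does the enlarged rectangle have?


Original dimensions: 6 x 11
Enlargement factor = 5
New width = 6 * 5 = 30
New height = 11 * 5 = 55
New area = 30 * 55 = 1650

1650


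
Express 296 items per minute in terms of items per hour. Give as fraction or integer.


Converting from per minute to per hour
Rate = 296 items per minute
Multiply by 60: 296 * 60
= 17760 items per hour

17760


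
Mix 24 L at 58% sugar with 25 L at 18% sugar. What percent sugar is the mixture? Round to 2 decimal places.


Solute in mixture 1 = 58% of 24 L = 24*58/100 = 348/25 L
Solute in mixture 2 = 18% of 25 L = 25*18/100 = 9/2 L
Total solute = 348/25 + 9/2 = 921/50 L
Total volume = 24 + 25 = 49 L
Final concentration = 921/50/49 * 100 = 37.59%

37.59


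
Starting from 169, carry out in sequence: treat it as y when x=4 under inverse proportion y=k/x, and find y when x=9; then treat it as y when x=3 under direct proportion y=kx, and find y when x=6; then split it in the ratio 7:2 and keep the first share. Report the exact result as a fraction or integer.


Start with 169.
Step 1: Inverse prop: k = (169)*4; new y = k/9 = 169*4/9 = 676/9
Step 2: Direct prop: k = (676/9)/3; new y = k*6 = 676/9*6/3 = 1352/9
Step 3: Split 7:2, first share = 1352/9 * 7/9 = 9464/81
Final result = 9464/81

9464/81


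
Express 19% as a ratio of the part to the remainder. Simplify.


Part = 19%, Remainder = 81%
Ratio = 19:81
GCD(19, 81) = 1
Simplify: 19:81 = 19:81

19:81


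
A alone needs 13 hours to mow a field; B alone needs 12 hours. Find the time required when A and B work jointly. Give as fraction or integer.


Rate of A = 1/13 job per hour
Rate of B = 1/12 job per hour
Combined rate = 1/13 + 1/12
Find common denominator: (12 + 13)/(13*12) = 25/156
Combined rate = 25/156 job per hour
Time together = 1 / (25/156) = 156/25 hours

156/25


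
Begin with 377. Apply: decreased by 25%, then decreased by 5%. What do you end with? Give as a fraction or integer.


Start: 377
Step 1: decrease by 25% => multiply by 75/100
  377 * 75/100 = 1131/4
Step 2: decrease by 5% => multiply by 95/100
  1131/4 * 95/100 = 21489/80
Final value = 21489/80

21489/80


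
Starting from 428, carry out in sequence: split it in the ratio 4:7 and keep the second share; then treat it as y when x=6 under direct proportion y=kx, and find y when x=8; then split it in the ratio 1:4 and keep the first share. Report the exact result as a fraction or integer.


Start with 428.
Step 1: Split 4:7, second share = 428 * 7/11 = 2996/11
Step 2: Direct prop: k = (2996/11)/6; new y = k*8 = 2996/11*8/6 = 11984/33
Step 3: Split 1:4, first share = 11984/33 * 1/5 = 11984/165
Final result = 11984/165

11984/165


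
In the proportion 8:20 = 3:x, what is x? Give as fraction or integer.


Setting up: 8/20 = 3/x
Cross multiply: 8 * x = 20 * 3
8x = 60
x = 60/8
x = 15/2

15/2


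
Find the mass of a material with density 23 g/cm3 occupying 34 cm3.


Using mass = density * volume
Density = 23 g/cm3
Volume = 34 cm3
Mass = 23 * 34
= 782 g

782


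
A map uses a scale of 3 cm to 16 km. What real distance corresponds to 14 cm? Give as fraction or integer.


Map scale: 3 cm = 16 km
Measured distance on map = 14 cm
Set up proportion: 14 * 16 / 3
= 224 / 3
= 224/3 km

224/3


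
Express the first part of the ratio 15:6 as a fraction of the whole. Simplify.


Total parts = 15 + 6 = 21
First part fraction = 15/21
Simplify: 15/21 = 5/7

5/7


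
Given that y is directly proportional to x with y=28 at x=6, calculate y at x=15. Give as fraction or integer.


Direct proportion: y = kx
Find k: k = 28/6 = 14/3
Compute y at x=15: y = 14/3 * 15
y = 70

70


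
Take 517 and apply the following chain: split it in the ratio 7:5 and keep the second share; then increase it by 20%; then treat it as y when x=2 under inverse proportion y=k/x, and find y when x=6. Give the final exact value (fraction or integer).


Start with 517.
Step 1: Split 7:5, second share = 517 * 5/12 = 2585/12
Step 2: Increase by 20%: 2585/12 * 120/100 = 517/2
Step 3: Inverse prop: k = (517/2)*2; new y = k/6 = 517/2*2/6 = 517/6
Final result = 517/6

517/6


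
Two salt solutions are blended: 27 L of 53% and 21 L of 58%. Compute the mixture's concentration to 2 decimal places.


Solute in mixture 1 = 53% of 27 L = 27*53/100 = 1431/100 L
Solute in mixture 2 = 58% of 21 L = 21*58/100 = 609/50 L
Total solute = 1431/100 + 609/50 = 2649/100 L
Total volume = 27 + 21 = 48 L
Final concentration = 2649/100/48 * 100 = 55.19%

55.19


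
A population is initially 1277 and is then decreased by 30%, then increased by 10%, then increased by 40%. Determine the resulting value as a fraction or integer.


Start: 1277
Step 1: decrease by 30% => multiply by 70/100
  1277 * 70/100 = 8939/10
Step 2: increase by 10% => multiply by 110/100
  8939/10 * 110/100 = 98329/100
Step 3: increase by 40% => multiply by 140/100
  98329/100 * 140/100 = 688303/500
Final value = 688303/500

688303/500


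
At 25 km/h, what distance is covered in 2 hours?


Using distance = speed * time
Speed = 25 km/h
Time = 2 hours
Distance = 25 * 2
= 50 km

50


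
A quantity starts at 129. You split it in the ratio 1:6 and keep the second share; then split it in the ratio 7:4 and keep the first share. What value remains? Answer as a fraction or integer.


Start with 129.
Step 1: Split 1:6, second share = 129 * 6/7 = 774/7
Step 2: Split 7:4, first share = 774/7 * 7/11 = 774/11
Final result = 774/11

774/11


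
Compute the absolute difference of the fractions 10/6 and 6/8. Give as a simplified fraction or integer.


Simplify: 10/6 = 5/3 and 6/8 = 3/4
Find common denominator: LCD = 12
Convert: 20/12 and 9/12
Difference = |20 - 9|/12 = 11/12
Simplified = 11/12

11/12


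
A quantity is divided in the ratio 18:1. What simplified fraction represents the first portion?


Total parts = 18 + 1 = 19
First part fraction = 18/19
Simplify: 18/19 = 18/19

18/19


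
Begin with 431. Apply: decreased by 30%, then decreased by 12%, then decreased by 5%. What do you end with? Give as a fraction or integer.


Start: 431
Step 1: decrease by 30% => multiply by 70/100
  431 * 70/100 = 3017/10
Step 2: decrease by 12% => multiply by 88/100
  3017/10 * 88/100 = 33187/125
Step 3: decrease by 5% => multiply by 95/100
  33187/125 * 95/100 = 630553/2500
Final value = 630553/2500

630553/2500


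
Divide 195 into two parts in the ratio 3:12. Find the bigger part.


Total parts = 3 + 12 = 15
Value per part = 195 / 15 = 13
First share = 3 * 13 = 39
Second share = 12 * 13 = 156
Larger share = 156

156


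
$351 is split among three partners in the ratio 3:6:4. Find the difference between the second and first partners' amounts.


Total parts = 3 + 6 + 4 = 13
Value per part = 351 / 13 = 27
Shares: 3*27=81, 6*27=162, 4*27=108
Second share = 162, first share = 81
Difference = |162 - 81| = 81

81


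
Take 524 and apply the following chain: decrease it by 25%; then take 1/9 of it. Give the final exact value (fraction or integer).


Start with 524.
Step 1: Decrease by 25%: 524 * 75/100 = 393
Step 2: Take 1/9: 393 * 1/9 = 131/3
Final result = 131/3

131/3


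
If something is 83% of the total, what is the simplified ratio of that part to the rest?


Part = 83%, Remainder = 17%
Ratio = 83:17
GCD(83, 17) = 1
Simplify: 83:17 = 83:17

83:17


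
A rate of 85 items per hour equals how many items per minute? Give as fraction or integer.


Converting from per hour to per minute
Rate = 85 items per hour
Divide by 60: 85/60
= 17/12 items per minute

17/12


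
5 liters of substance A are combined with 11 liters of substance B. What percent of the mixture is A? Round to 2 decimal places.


Volume of A = 5 L
Volume of B = 11 L
Total volume = 5 + 11 = 16 L
Percentage of A = (5/16) * 100
= 31.25%

31.25


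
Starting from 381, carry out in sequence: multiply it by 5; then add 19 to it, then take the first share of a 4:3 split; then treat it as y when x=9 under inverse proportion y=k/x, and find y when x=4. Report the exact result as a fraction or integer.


Start with 381.
Step 1: Multiply by 5: 381 * 5 = 1905
Step 2: Add 19: 1905+19=1924; split 4:3 first = 1924*4/7 = 7696/7
Step 3: Inverse prop: k = (7696/7)*9; new y = k/4 = 7696/7*9/4 = 17316/7
Final result = 17316/7

17316/7


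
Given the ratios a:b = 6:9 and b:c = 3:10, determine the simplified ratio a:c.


Given a:b = 6:9 and b:c = 3:10
Make b consistent. Multiply first ratio by 3: a:b = 18:27
Multiply second ratio by 9: b:c = 27:90
Now b = 27 in both, so a:b:c = 18:27:90
Therefore a:c = 18:90
Simplify by GCD: a:c = 1:5

1:5


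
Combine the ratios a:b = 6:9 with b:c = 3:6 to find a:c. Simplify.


Given a:b = 6:9 and b:c = 3:6
Make b consistent. Multiply first ratio by 3: a:b = 18:27
Multiply second ratio by 9: b:c = 27:54
Now b = 27 in both, so a:b:c = 18:27:54
Therefore a:c = 18:54
Simplify by GCD: a:c = 1:3

1:3


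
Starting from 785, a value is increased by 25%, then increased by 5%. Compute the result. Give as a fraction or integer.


Start: 785
Step 1: increase by 25% => multiply by 125/100
  785 * 125/100 = 3925/4
Step 2: increase by 5% => multiply by 105/100
  3925/4 * 105/100 = 16485/16
Final value = 16485/16

16485/16


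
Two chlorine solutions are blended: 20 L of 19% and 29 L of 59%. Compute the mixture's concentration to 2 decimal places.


Solute in mixture 1 = 19% of 20 L = 20*19/100 = 19/5 L
Solute in mixture 2 = 59% of 29 L = 29*59/100 = 1711/100 L
Total solute = 19/5 + 1711/100 = 2091/100 L
Total volume = 20 + 29 = 49 L
Final concentration = 2091/100/49 * 100 = 42.67%

42.67


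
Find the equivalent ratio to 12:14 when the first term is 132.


Original ratio: 12:14
First term target: 132
Scale factor = 132 / 12 = 11
Multiply second term: 14 * 11 = 154
Equivalent ratio = 132:154

132:154


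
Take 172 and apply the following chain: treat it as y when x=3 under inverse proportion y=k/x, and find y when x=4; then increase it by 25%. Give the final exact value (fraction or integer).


Start with 172.
Step 1: Inverse prop: k = (172)*3; new y = k/4 = 172*3/4 = 129
Step 2: Increase by 25%: 129 * 125/100 = 645/4
Final result = 645/4

645/4


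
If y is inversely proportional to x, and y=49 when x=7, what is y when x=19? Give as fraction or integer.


Inverse proportion: y = k/x
Find k: k = 7 * 49 = 343
Compute y at x=19: y = 343/19
y = 343/19

343/19


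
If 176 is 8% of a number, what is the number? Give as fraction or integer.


Given: 176 is 8% of the whole
Set up: 176 = 8/100 * whole
whole = 176 * 100 / 8
whole = 17600 / 8
whole = 2200

2200


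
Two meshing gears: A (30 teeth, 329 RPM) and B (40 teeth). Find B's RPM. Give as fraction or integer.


Gear ratio: teeth_A * RPM_A = teeth_B * RPM_B
30 * 329 = 40 * RPM_B
9870 = 40 * RPM_B
RPM_B = 9870 / 40
RPM_B = 987/4

987/4


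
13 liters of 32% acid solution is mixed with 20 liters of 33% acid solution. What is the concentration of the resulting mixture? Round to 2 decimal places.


Solute in mixture 1 = 32% of 13 L = 13*32/100 = 104/25 L
Solute in mixture 2 = 33% of 20 L = 20*33/100 = 33/5 L
Total solute = 104/25 + 33/5 = 269/25 L
Total volume = 13 + 20 = 33 L
Final concentration = 269/25/33 * 100 = 32.61%

32.61


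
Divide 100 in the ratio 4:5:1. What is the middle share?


Ratio = 4:5:1
Total parts = 4 + 5 + 1 = 10
Value per part = 100 / 10 = 10
First share = 4 * 10 = 40
Middle share = 5 * 10 = 50
Third share = 1 * 10 = 10

50


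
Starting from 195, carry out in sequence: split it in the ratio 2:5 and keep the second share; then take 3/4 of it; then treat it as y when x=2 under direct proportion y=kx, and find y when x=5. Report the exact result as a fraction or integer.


Start with 195.
Step 1: Split 2:5, second share = 195 * 5/7 = 975/7
Step 2: Take 3/4: 975/7 * 3/4 = 2925/28
Step 3: Direct prop: k = (2925/28)/2; new y = k*5 = 2925/28*5/2 = 14625/56
Final result = 14625/56

14625/56


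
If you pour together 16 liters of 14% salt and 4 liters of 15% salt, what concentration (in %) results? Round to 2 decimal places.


Solute in mixture 1 = 14% of 16 L = 16*14/100 = 56/25 L
Solute in mixture 2 = 15% of 4 L = 4*15/100 = 3/5 L
Total solute = 56/25 + 3/5 = 71/25 L
Total volume = 16 + 4 = 20 L
Final concentration = 71/25/20 * 100 = 14.20%

14.20


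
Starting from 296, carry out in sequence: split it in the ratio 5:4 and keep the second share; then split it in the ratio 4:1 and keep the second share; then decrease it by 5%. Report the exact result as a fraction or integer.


Start with 296.
Step 1: Split 5:4, second share = 296 * 4/9 = 1184/9
Step 2: Split 4:1, second share = 1184/9 * 1/5 = 1184/45
Step 3: Decrease by 5%: 1184/45 * 95/100 = 5624/225
Final result = 5624/225

5624/225


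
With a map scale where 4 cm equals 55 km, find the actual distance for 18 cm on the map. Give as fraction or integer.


Map scale: 4 cm = 55 km
Measured distance on map = 18 cm
Set up proportion: 18 * 55 / 4
= 990 / 4
= 495/2 km

495/2


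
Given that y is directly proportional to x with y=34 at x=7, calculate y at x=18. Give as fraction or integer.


Direct proportion: y = kx
Find k: k = 34/7 = 34/7
Compute y at x=18: y = 34/7 * 18
y = 612/7

612/7


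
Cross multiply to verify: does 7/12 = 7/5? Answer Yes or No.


Cross multiply to check 7/12 = 7/5
Left cross product: 7 * 5 = 35
Right cross product: 12 * 7 = 84
35 != 84
Not equal, so proportions differ => No

No


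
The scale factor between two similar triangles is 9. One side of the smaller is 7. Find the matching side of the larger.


Similar triangles have proportional sides
Scale factor = 9
Smaller side = 7
Corresponding larger side = 7 * 9
= 63

63


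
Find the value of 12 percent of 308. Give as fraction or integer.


Compute 12% of 308
Convert percentage: 12% = 12/100
Multiply: 308 * 12/100
= 3696/100
= 924/25

924/25


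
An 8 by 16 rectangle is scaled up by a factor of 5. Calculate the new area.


Original dimensions: 8 x 16
Enlargement factor = 5
New width = 8 * 5 = 40
New height = 16 * 5 = 80
New area = 40 * 80 = 3200

3200


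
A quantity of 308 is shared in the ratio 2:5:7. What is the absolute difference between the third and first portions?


Total parts = 2 + 5 + 7 = 14
Value per part = 308 / 14 = 22
Shares: 2*22=44, 5*22=110, 7*22=154
Third share = 154, first share = 44
Difference = |154 - 44| = 110

110


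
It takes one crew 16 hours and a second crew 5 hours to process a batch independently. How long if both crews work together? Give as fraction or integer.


Rate of A = 1/16 job per hour
Rate of B = 1/5 job per hour
Combined rate = 1/16 + 1/5
Find common denominator: (5 + 16)/(16*5) = 21/80
Combined rate = 21/80 job per hour
Time together = 1 / (21/80) = 80/21 hours

80/21


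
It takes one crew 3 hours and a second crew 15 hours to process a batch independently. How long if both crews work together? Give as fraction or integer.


Rate of A = 1/3 job per hour
Rate of B = 1/15 job per hour
Combined rate = 1/3 + 1/15
Find common denominator: (15 + 3)/(3*15) = 18/45
Combined rate = 2/5 job per hour
Time together = 1 / (2/5) = 5/2 hours

5/2


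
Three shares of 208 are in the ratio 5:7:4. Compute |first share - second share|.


Total parts = 5 + 7 + 4 = 16
Value per part = 208 / 16 = 13
Shares: 5*13=65, 7*13=91, 4*13=52
First share = 65, second share = 91
Difference = |65 - 91| = 26

26


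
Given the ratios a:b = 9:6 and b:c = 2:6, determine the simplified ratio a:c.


Given a:b = 9:6 and b:c = 2:6
Make b consistent. Multiply first ratio by 2: a:b = 18:12
Multiply second ratio by 6: b:c = 12:36
Now b = 12 in both, so a:b:c = 18:12:36
Therefore a:c = 18:36
Simplify by GCD: a:c = 1:2

1:2


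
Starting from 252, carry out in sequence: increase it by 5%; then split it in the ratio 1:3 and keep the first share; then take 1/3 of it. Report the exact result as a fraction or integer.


Start with 252.
Step 1: Increase by 5%: 252 * 105/100 = 1323/5
Step 2: Split 1:3, first share = 1323/5 * 1/4 = 1323/20
Step 3: Take 1/3: 1323/20 * 1/3 = 441/20
Final result = 441/20

441/20


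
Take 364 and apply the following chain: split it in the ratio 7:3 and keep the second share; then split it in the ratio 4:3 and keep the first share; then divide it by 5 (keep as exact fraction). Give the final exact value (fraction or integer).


Start with 364.
Step 1: Split 7:3, second share = 364 * 3/10 = 546/5
Step 2: Split 4:3, first share = 546/5 * 4/7 = 312/5
Step 3: Divide by 5: 312/5 / 5 = 312/25
Final result = 312/25

312/25


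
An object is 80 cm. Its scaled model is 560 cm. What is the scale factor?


Original length = 80 cm
Scaled length = 560 cm
Scale factor = 560 / 80
= 7

7


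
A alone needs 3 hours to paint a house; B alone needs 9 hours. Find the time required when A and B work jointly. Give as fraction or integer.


Rate of A = 1/3 job per hour
Rate of B = 1/9 job per hour
Combined rate = 1/3 + 1/9
Find common denominator: (9 + 3)/(3*9) = 12/27
Combined rate = 4/9 job per hour
Time together = 1 / (4/9) = 9/4 hours

9/4


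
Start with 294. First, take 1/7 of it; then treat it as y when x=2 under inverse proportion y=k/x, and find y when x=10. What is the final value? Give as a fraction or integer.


Start with 294.
Step 1: Take 1/7: 294 * 1/7 = 42
Step 2: Inverse prop: k = (42)*2; new y = k/10 = 42*2/10 = 42/5
Final result = 42/5

42/5


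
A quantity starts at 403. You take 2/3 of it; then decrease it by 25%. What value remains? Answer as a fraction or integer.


Start with 403.
Step 1: Take 2/3: 403 * 2/3 = 806/3
Step 2: Decrease by 25%: 806/3 * 75/100 = 403/2
Final result = 403/2

403/2


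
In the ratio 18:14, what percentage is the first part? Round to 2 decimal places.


Total parts = 18 + 14 = 32
First part fraction = 18/32
Percentage = (18/32) * 100
= 0.5625 * 100
= 56.25%

56.25


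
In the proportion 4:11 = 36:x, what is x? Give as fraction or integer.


Setting up: 4/11 = 36/x
Cross multiply: 4 * x = 11 * 36
4x = 396
x = 396/4
x = 99

99


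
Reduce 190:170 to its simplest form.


Find GCD(190, 170)
GCD = 10
Divide both by 10: 190/10 = 19, 170/10 = 17
Simplified ratio = 19:17

19:17


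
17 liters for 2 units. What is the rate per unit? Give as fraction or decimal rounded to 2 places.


Total liters = 17
Number of units = 2
Unit rate = 17 / 2
= 8.50 liters per unit

8.50


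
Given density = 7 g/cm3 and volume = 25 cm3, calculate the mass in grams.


Using mass = density * volume
Density = 7 g/cm3
Volume = 25 cm3
Mass = 7 * 25
= 175 g

175


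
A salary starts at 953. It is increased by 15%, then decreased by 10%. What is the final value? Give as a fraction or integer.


Start: 953
Step 1: increase by 15% => multiply by 115/100
  953 * 115/100 = 21919/20
Step 2: decrease by 10% => multiply by 90/100
  21919/20 * 90/100 = 197271/200
Final value = 197271/200

197271/200


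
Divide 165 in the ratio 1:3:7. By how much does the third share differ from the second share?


Total parts = 1 + 3 + 7 = 11
Value per part = 165 / 11 = 15
Shares: 1*15=15, 3*15=45, 7*15=105
Third share = 105, second share = 45
Difference = |105 - 45| = 60

60


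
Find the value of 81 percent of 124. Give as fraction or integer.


Compute 81% of 124
Convert percentage: 81% = 81/100
Multiply: 124 * 81/100
= 10044/100
= 2511/25

2511/25


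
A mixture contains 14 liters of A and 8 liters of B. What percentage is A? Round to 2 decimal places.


Volume of A = 14 L
Volume of B = 8 L
Total volume = 14 + 8 = 22 L
Percentage of A = (14/22) * 100
= 63.64%

63.64


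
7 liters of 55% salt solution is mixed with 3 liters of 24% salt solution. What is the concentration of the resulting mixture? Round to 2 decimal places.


Solute in mixture 1 = 55% of 7 L = 7*55/100 = 77/20 L
Solute in mixture 2 = 24% of 3 L = 3*24/100 = 18/25 L
Total solute = 77/20 + 18/25 = 457/100 L
Total volume = 7 + 3 = 10 L
Final concentration = 457/100/10 * 100 = 45.70%

45.70


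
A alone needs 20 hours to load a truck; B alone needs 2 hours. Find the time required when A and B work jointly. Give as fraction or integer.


Rate of A = 1/20 job per hour
Rate of B = 1/2 job per hour
Combined rate = 1/20 + 1/2
Find common denominator: (2 + 20)/(20*2) = 22/40
Combined rate = 11/20 job per hour
Time together = 1 / (11/20) = 20/11 hours

20/11


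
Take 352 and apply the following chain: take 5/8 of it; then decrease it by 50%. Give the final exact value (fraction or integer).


Start with 352.
Step 1: Take 5/8: 352 * 5/8 = 220
Step 2: Decrease by 50%: 220 * 50/100 = 110
Final result = 110

110


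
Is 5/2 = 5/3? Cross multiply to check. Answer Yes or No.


Cross multiply to check 5/2 = 5/3
Left cross product: 5 * 3 = 15
Right cross product: 2 * 5 = 10
15 != 10
Not equal, so proportions differ => No

No


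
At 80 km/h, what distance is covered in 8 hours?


Using distance = speed * time
Speed = 80 km/h
Time = 8 hours
Distance = 80 * 8
= 640 km

640


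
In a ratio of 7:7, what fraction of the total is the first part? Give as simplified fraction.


Total parts = 7 + 7 = 14
First part fraction = 7/14
Simplify: 7/14 = 1/2

1/2


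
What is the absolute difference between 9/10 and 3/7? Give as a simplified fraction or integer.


Simplify: 9/10 = 9/10 and 3/7 = 3/7
Find common denominator: LCD = 70
Convert: 63/70 and 30/70
Difference = |63 - 30|/70 = 33/70
Simplified = 33/70

33/70


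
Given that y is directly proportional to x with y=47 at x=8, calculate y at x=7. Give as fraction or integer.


Direct proportion: y = kx
Find k: k = 47/8 = 47/8
Compute y at x=7: y = 47/8 * 7
y = 329/8

329/8


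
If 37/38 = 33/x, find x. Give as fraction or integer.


Setting up: 37/38 = 33/x
Cross multiply: 37 * x = 38 * 33
37x = 1254
x = 1254/37
x = 1254/37

1254/37


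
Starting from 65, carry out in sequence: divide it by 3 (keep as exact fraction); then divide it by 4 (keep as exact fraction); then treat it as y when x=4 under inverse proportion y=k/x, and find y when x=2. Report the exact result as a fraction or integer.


Start with 65.
Step 1: Divide by 3: 65 / 3 = 65/3
Step 2: Divide by 4: 65/3 / 4 = 65/12
Step 3: Inverse prop: k = (65/12)*4; new y = k/2 = 65/12*4/2 = 65/6
Final result = 65/6

65/6


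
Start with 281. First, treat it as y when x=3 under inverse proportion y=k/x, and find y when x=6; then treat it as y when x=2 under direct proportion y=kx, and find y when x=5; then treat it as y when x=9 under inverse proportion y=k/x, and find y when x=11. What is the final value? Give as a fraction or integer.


Start with 281.
Step 1: Inverse prop: k = (281)*3; new y = k/6 = 281*3/6 = 281/2
Step 2: Direct prop: k = (281/2)/2; new y = k*5 = 281/2*5/2 = 1405/4
Step 3: Inverse prop: k = (1405/4)*9; new y = k/11 = 1405/4*9/11 = 12645/44
Final result = 12645/44

12645/44


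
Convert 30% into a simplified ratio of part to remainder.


Part = 30%, Remainder = 70%
Ratio = 30:70
GCD(30, 70) = 10
Simplify: 3:7 = 3:7

3:7


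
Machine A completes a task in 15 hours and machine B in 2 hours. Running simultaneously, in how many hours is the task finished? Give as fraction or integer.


Rate of A = 1/15 job per hour
Rate of B = 1/2 job per hour
Combined rate = 1/15 + 1/2
Find common denominator: (2 + 15)/(15*2) = 17/30
Combined rate = 17/30 job per hour
Time together = 1 / (17/30) = 30/17 hours

30/17


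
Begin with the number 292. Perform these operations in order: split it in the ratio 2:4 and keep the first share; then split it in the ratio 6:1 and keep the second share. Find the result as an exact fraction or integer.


Start with 292.
Step 1: Split 2:4, first share = 292 * 2/6 = 292/3
Step 2: Split 6:1, second share = 292/3 * 1/7 = 292/21
Final result = 292/21

292/21


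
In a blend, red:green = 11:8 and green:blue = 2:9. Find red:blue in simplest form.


Given a:b = 11:8 and b:c = 2:9
Make b consistent. Multiply first ratio by 2: a:b = 22:16
Multiply second ratio by 8: b:c = 16:72
Now b = 16 in both, so a:b:c = 22:16:72
Therefore a:c = 22:72
Simplify by GCD: a:c = 11:36

11:36


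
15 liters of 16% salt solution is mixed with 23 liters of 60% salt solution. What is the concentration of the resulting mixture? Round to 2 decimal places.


Solute in mixture 1 = 16% of 15 L = 15*16/100 = 12/5 L
Solute in mixture 2 = 60% of 23 L = 23*60/100 = 69/5 L
Total solute = 12/5 + 69/5 = 81/5 L
Total volume = 15 + 23 = 38 L
Final concentration = 81/5/38 * 100 = 42.63%

42.63


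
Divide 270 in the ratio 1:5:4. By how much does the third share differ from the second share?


Total parts = 1 + 5 + 4 = 10
Value per part = 270 / 10 = 27
Shares: 1*27=27, 5*27=135, 4*27=108
Third share = 108, second share = 135
Difference = |108 - 135| = 27

27


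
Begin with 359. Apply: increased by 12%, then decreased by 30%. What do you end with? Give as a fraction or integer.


Start: 359
Step 1: increase by 12% => multiply by 112/100
  359 * 112/100 = 10052/25
Step 2: decrease by 30% => multiply by 70/100
  10052/25 * 70/100 = 35182/125
Final value = 35182/125

35182/125


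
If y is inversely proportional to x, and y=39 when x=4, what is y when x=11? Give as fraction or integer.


Inverse proportion: y = k/x
Find k: k = 4 * 39 = 156
Compute y at x=11: y = 156/11
y = 156/11

156/11


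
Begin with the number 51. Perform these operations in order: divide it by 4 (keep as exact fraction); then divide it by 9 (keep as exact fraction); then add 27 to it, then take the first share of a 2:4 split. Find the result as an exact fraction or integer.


Start with 51.
Step 1: Divide by 4: 51 / 4 = 51/4
Step 2: Divide by 9: 51/4 / 9 = 17/12
Step 3: Add 27: 17/12+27=341/12; split 2:4 first = 341/12*2/6 = 341/36
Final result = 341/36

341/36


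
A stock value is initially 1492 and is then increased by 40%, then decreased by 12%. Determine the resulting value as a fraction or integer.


Start: 1492
Step 1: increase by 40% => multiply by 140/100
  1492 * 140/100 = 10444/5
Step 2: decrease by 12% => multiply by 88/100
  10444/5 * 88/100 = 229768/125
Final value = 229768/125

229768/125


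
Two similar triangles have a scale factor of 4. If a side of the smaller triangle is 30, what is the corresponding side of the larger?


Similar triangles have proportional sides
Scale factor = 4
Smaller side = 30
Corresponding larger side = 30 * 4
= 120

120


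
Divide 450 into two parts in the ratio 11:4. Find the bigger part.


Total parts = 11 + 4 = 15
Value per part = 450 / 15 = 30
First share = 11 * 30 = 330
Second share = 4 * 30 = 120
Larger share = 330

330


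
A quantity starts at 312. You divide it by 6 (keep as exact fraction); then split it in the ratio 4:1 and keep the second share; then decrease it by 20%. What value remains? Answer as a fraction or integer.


Start with 312.
Step 1: Divide by 6: 312 / 6 = 52
Step 2: Split 4:1, second share = 52 * 1/5 = 52/5
Step 3: Decrease by 20%: 52/5 * 80/100 = 208/25
Final result = 208/25

208/25


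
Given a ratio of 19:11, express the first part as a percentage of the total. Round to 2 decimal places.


Total parts = 19 + 11 = 30
First part fraction = 19/30
Percentage = (19/30) * 100
= 0.633333 * 100
= 63.33%

63.33


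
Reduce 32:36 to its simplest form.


Find GCD(32, 36)
GCD = 4
Divide both by 4: 32/4 = 8, 36/4 = 9
Simplified ratio = 8:9

8:9


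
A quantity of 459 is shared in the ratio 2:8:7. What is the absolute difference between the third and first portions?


Total parts = 2 + 8 + 7 = 17
Value per part = 459 / 17 = 27
Shares: 2*27=54, 8*27=216, 7*27=189
Third share = 189, first share = 54
Difference = |189 - 54| = 135

135


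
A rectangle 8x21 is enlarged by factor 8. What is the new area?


Original dimensions: 8 x 21
Enlargement factor = 8
New width = 8 * 8 = 64
New height = 21 * 8 = 168
New area = 64 * 168 = 10752

10752


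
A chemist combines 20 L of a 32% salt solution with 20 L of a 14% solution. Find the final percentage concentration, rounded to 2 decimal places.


Solute in mixture 1 = 32% of 20 L = 20*32/100 = 32/5 L
Solute in mixture 2 = 14% of 20 L = 20*14/100 = 14/5 L
Total solute = 32/5 + 14/5 = 46/5 L
Total volume = 20 + 20 = 40 L
Final concentration = 46/5/40 * 100 = 23.00%

23.00


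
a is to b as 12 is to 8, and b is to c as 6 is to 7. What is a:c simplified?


Given a:b = 12:8 and b:c = 6:7
Make b consistent. Multiply first ratio by 6: a:b = 72:48
Multiply second ratio by 8: b:c = 48:56
Now b = 48 in both, so a:b:c = 72:48:56
Therefore a:c = 72:56
Simplify by GCD: a:c = 9:7

9:7


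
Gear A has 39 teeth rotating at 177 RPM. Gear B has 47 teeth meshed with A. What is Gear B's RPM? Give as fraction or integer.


Gear ratio: teeth_A * RPM_A = teeth_B * RPM_B
39 * 177 = 47 * RPM_B
6903 = 47 * RPM_B
RPM_B = 6903 / 47
RPM_B = 6903/47

6903/47


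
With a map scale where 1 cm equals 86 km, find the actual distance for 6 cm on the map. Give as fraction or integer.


Map scale: 1 cm = 86 km
Measured distance on map = 6 cm
Set up proportion: 6 * 86 / 1
= 516 / 1
= 516 km

516


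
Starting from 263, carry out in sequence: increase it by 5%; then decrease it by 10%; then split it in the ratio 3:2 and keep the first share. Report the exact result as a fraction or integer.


Start with 263.
Step 1: Increase by 5%: 263 * 105/100 = 5523/20
Step 2: Decrease by 10%: 5523/20 * 90/100 = 49707/200
Step 3: Split 3:2, first share = 49707/200 * 3/5 = 149121/1000
Final result = 149121/1000

149121/1000


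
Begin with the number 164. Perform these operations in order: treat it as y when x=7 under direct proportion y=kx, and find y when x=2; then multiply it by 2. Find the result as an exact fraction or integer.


Start with 164.
Step 1: Direct prop: k = (164)/7; new y = k*2 = 164*2/7 = 328/7
Step 2: Multiply by 2: 328/7 * 2 = 656/7
Final result = 656/7

656/7


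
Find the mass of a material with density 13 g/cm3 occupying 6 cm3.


Using mass = density * volume
Density = 13 g/cm3
Volume = 6 cm3
Mass = 13 * 6
= 78 g

78


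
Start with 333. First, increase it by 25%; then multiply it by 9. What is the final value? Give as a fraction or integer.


Start with 333.
Step 1: Increase by 25%: 333 * 125/100 = 1665/4
Step 2: Multiply by 9: 1665/4 * 9 = 14985/4
Final result = 14985/4

14985/4


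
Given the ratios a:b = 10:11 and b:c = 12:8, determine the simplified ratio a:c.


Given a:b = 10:11 and b:c = 12:8
Make b consistent. Multiply first ratio by 12: a:b = 120:132
Multiply second ratio by 11: b:c = 132:88
Now b = 132 in both, so a:b:c = 120:132:88
Therefore a:c = 120:88
Simplify by GCD: a:c = 15:11

15:11


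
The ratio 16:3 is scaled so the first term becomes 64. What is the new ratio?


Original ratio: 16:3
First term target: 64
Scale factor = 64 / 16 = 4
Multiply second term: 3 * 4 = 12
Equivalent ratio = 64:12

64:12


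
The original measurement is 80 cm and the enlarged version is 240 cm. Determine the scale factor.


Original length = 80 cm
Scaled length = 240 cm
Scale factor = 240 / 80
= 3

3


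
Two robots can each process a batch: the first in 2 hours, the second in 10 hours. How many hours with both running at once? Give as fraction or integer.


Rate of A = 1/2 job per hour
Rate of B = 1/10 job per hour
Combined rate = 1/2 + 1/10
Find common denominator: (10 + 2)/(2*10) = 12/20
Combined rate = 3/5 job per hour
Time together = 1 / (3/5) = 5/3 hours

5/3


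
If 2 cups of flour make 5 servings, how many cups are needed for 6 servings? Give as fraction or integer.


Original: 2 cups for 5 servings
Target servings = 6
Scaling factor = 6/5
New amount = 2 * 6/5
= 12/5
= 12/5 cups

12/5


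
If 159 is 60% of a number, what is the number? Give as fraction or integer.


Given: 159 is 60% of the whole
Set up: 159 = 60/100 * whole
whole = 159 * 100 / 60
whole = 15900 / 60
whole = 265

265


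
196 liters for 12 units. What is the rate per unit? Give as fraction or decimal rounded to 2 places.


Total liters = 196
Number of units = 12
Unit rate = 196 / 12
= 16.33 liters per unit

16.33


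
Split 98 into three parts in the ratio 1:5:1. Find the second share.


Ratio = 1:5:1
Total parts = 1 + 5 + 1 = 7
Value per part = 98 / 7 = 14
First share = 1 * 14 = 14
Middle share = 5 * 14 = 70
Third share = 1 * 14 = 14

70


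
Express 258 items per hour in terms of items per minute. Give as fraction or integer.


Converting from per hour to per minute
Rate = 258 items per hour
Divide by 60: 258/60
= 43/10 items per minute

43/10


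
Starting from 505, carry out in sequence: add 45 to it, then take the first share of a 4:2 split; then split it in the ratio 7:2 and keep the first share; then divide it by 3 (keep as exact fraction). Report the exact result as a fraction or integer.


Start with 505.
Step 1: Add 45: 505+45=550; split 4:2 first = 550*4/6 = 1100/3
Step 2: Split 7:2, first share = 1100/3 * 7/9 = 7700/27
Step 3: Divide by 3: 7700/27 / 3 = 7700/81
Final result = 7700/81

7700/81


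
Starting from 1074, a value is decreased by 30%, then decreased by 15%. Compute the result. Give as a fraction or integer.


Start: 1074
Step 1: decrease by 30% => multiply by 70/100
  1074 * 70/100 = 3759/5
Step 2: decrease by 15% => multiply by 85/100
  3759/5 * 85/100 = 63903/100
Final value = 63903/100

63903/100


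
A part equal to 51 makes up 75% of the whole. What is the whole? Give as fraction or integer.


Given: 51 is 75% of the whole
Set up: 51 = 75/100 * whole
whole = 51 * 100 / 75
whole = 5100 / 75
whole = 68

68


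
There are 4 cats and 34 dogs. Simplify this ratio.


Find GCD(4, 34)
GCD = 2
Divide both by 2: 4/2 = 2, 34/2 = 17
Simplified ratio = 2:17

2:17


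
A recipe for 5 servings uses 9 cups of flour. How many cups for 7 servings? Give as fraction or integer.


Original: 9 cups for 5 servings
Target servings = 7
Scaling factor = 7/5
New amount = 9 * 7/5
= 63/5
= 63/5 cups

63/5


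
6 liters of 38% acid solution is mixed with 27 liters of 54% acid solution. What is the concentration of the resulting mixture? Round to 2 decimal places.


Solute in mixture 1 = 38% of 6 L = 6*38/100 = 57/25 L
Solute in mixture 2 = 54% of 27 L = 27*54/100 = 729/50 L
Total solute = 57/25 + 729/50 = 843/50 L
Total volume = 6 + 27 = 33 L
Final concentration = 843/50/33 * 100 = 51.09%

51.09


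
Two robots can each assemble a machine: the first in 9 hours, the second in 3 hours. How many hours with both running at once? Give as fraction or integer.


Rate of A = 1/9 job per hour
Rate of B = 1/3 job per hour
Combined rate = 1/9 + 1/3
Find common denominator: (3 + 9)/(9*3) = 12/27
Combined rate = 4/9 job per hour
Time together = 1 / (4/9) = 9/4 hours

9/4
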